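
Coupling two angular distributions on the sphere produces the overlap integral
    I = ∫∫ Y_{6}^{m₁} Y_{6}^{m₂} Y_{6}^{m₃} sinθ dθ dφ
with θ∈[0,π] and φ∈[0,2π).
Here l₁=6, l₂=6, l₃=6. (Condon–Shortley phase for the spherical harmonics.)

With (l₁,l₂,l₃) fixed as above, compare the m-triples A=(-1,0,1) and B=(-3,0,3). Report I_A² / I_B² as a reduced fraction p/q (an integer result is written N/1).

Same 6,6,6: normalisation and zero-m 3j drop out of the ratio.
A: Δ: 6! 6! 6! / 19! → 1/325909584; sum: t=1:−1/10368000 t=2:+1/276480 t=3:−1/62208 t=4:+1/82944 t=5:−1/691200 t=6:+1/62208000 = -1/518400; 3j²(6 6 6; -1 0 1) = Δ·Π!·Σ² = 100/46189  (sign +1)
B: Δ: 6! 6! 6! / 19! → 1/325909584; sum: t=3:−1/933120 t=4:+1/276480 t=5:−1/691200 t=6:+1/18662400 = 43/37324800; 3j²(6 6 6; -3 0 3) = Δ·Π!·Σ² = 1849/184756  (sign -1)
I_A²/I_B² = (100/46189)/(1849/184756) = 400/1849

400/1849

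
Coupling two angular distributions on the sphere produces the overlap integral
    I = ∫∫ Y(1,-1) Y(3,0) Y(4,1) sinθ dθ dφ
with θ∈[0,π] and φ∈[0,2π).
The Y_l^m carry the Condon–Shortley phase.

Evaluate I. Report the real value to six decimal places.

-0.194664

m-sum 0 ✓  L=8 even ✓  2≤4≤4 ✓
Π(2lᵢ+1) = 3×7×9 = 189
triangle coeff Δ(1,3,4) = 1/252
Σ_t [0,0]: t=0:+1/36 = 1/36
(3j)²=4/63 [(1 3 4; 0 0 0)], sign=+1
Σ_t [0,0]: t=0:+1/72 = 1/72
(3j)²=5/126 [(1 3 4; -1 0 1)], sign=-1
⇒ 4πI² = 10/21
I = (-1)√(10/21/(4π)) = -0.19466390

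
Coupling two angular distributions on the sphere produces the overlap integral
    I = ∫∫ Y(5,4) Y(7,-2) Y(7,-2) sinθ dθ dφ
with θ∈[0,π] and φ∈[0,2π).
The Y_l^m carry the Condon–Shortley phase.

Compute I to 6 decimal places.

0.000000

L=19 odd ⇒ parity kills the (l;000) factor ⇒ I = 0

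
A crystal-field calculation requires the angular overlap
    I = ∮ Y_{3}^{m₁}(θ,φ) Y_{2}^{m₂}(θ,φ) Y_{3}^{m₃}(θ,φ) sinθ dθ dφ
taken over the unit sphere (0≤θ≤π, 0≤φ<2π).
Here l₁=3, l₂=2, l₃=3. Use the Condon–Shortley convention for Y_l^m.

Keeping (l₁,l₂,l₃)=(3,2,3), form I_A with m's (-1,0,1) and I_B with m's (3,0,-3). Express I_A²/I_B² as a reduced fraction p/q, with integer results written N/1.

l's match ⇒ only the (l;m) 3-j factors differ between A and B.
A: triangle coeff Δ(3,2,3) = 1/3780; Σ_t [0,2]: t=0:+1/96 t=1:−1/6 t=2:+1/16 = -3/32; (3j)²=3/140 [(3 2 3; -1 0 1)], sign=-1
B: triangle coeff Δ(3,2,3) = 1/3780; Σ_t [0,0]: t=0:+1/96 = 1/96; (3j)²=5/84 [(3 2 3; 3 0 -3)], sign=+1
I_A²/I_B² = (3/140)/(5/84) = 9/25

9/25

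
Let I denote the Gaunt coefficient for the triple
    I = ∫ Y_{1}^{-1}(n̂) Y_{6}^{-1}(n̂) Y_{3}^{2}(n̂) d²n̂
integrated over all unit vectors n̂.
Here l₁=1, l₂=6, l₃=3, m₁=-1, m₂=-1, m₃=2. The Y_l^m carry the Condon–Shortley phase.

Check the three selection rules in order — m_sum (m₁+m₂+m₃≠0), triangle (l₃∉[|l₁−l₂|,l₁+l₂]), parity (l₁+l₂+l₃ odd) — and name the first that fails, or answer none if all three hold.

triangle

Σmᵢ = 0  ✓
l₃∈[|l₁−l₂|,l₁+l₂]=[5,7], have l₃=3  ✗
Σlᵢ = 10 ⇒ even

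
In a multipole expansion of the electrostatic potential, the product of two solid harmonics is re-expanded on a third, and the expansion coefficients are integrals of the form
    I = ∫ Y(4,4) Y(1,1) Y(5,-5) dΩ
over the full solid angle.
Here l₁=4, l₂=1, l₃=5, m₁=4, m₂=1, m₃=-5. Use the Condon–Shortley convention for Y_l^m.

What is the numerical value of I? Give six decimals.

-0.329416

Rules hold: Σm=0, L=10 even, 3≤5≤5.
N = 9·3·11 = 297
Δ = 0!·8!·2!/11! = 1/495
Racah Σ t=0..0: t=0:+1/576 = 1/576
⇒ 3j(4 1 5; 0 0 0)² = 5/99, sgn -1
Racah Σ t=0..0: t=0:+1/80640 = 1/80640
⇒ 3j(4 1 5; 4 1 -5)² = 1/11, sgn +1
4πI² = N·(3j₀)²·(3jₘ)² = 15/11
I = -1·√(1.36364/4π) = -0.32941575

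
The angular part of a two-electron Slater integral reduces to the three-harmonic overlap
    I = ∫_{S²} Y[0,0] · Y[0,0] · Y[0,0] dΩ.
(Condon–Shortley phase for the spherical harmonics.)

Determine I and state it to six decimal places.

Checks pass: Σm=0; 0 even; l₃=0∈[0,0].
(2·0+1)(2·0+1)(2·0+1) = 1
Δ: 0! 0! 0! / 1! → 1/1
sum: t=0:+1/1 = 1/1
3j²(0 0 0; 0 0 0) = Δ·Π!·Σ² = 1/1  (sign +1)
(m-triple is (0,0,0) — same symbol as above.)
combine: 4πI² = 1·1·1 = 1/1
take √, sign +1: I = 0.28209479

0.282095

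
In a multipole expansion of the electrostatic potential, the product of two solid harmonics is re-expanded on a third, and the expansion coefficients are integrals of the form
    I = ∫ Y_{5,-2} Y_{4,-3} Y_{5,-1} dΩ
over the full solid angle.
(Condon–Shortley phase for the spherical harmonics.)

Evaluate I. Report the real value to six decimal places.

Σmᵢ = -6 ≠ 0, so the φ-integral vanishes; I = 0

0.000000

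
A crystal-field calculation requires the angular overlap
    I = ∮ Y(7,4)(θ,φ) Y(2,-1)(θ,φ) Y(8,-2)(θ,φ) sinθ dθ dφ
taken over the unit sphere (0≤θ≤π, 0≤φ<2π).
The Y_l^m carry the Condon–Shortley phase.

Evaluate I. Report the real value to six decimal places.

0.000000

m-sum = 4 − 1 − 2 = 1 ≠ 0 ⇒ I = 0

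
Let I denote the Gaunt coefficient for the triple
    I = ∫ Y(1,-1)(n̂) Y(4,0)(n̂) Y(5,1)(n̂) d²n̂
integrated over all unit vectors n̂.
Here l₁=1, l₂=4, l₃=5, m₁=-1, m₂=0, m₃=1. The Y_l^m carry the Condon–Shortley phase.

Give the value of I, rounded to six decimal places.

-0.190188

m-sum 0 ✓  L=10 even ✓  3≤5≤5 ✓
Π(2lᵢ+1) = 3×9×11 = 297
triangle coeff Δ(1,4,5) = 1/495
Σ_t [0,0]: t=0:+1/576 = 1/576
(3j)²=5/99 [(1 4 5; 0 0 0)], sign=-1
Σ_t [0,0]: t=0:+1/1152 = 1/1152
(3j)²=1/33 [(1 4 5; -1 0 1)], sign=+1
⇒ 4πI² = 5/11
I = (-1)√(5/11/(4π)) = -0.19018827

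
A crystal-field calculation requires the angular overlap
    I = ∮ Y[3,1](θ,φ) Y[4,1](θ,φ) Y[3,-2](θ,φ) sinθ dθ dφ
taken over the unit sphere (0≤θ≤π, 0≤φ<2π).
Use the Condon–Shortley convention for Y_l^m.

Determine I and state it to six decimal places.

Checks pass: Σm=0; 10 even; l₃=3∈[1,7].
(2·3+1)(2·4+1)(2·3+1) = 441
Δ: 4! 2! 4! / 11! → 1/34650
sum: t=1:−1/72 t=2:+1/16 t=3:−1/72 = 5/144
3j²(3 4 3; 0 0 0) = Δ·Π!·Σ² = 2/77  (sign -1)
sum: t=1:−1/144 t=2:+1/48 = 1/72
3j²(3 4 3; 1 1 -2) = Δ·Π!·Σ² = 16/693  (sign -1)
combine: 4πI² = 441·2/77·16/693 = 32/121
take √, sign +1: I = 0.14506992

0.145070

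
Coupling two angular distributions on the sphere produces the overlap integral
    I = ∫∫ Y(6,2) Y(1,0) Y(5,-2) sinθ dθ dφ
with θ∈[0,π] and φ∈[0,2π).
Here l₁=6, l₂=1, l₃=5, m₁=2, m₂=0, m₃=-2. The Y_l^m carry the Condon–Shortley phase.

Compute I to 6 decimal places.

0.231133

Checks pass: Σm=0; 12 even; l₃=5∈[5,7].
(2·6+1)(2·1+1)(2·5+1) = 429
Δ: 2! 10! 0! / 13! → 1/858
sum: t=1:−1/14400 = -1/14400
3j²(6 1 5; 0 0 0) = Δ·Π!·Σ² = 6/143  (sign +1)
sum: t=1:−1/30240 = -1/30240
3j²(6 1 5; 2 0 -2) = Δ·Π!·Σ² = 16/429  (sign +1)
combine: 4πI² = 429·6/143·16/429 = 96/143
take √, sign +1: I = 0.23113338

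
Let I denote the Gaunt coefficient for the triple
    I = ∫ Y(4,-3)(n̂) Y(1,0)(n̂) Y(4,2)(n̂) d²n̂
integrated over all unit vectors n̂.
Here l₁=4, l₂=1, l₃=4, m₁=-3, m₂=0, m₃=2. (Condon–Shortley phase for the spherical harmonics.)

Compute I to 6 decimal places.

Σmᵢ = -1 ≠ 0, so the φ-integral vanishes; I = 0

0.000000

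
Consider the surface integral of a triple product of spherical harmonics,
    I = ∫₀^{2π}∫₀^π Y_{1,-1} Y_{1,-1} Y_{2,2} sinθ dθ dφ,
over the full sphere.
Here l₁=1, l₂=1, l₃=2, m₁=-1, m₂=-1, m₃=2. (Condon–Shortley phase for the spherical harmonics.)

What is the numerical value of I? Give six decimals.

0.309019

Checks pass: Σm=0; 4 even; l₃=2∈[0,2].
(2·1+1)(2·1+1)(2·2+1) = 45
Δ: 0! 2! 2! / 5! → 1/30
sum: t=0:+1/1 = 1/1
3j²(1 1 2; 0 0 0) = Δ·Π!·Σ² = 2/15  (sign +1)
sum: t=0:+1/4 = 1/4
3j²(1 1 2; -1 -1 2) = Δ·Π!·Σ² = 1/5  (sign +1)
combine: 4πI² = 45·2/15·1/5 = 6/5
take √, sign +1: I = 0.30901936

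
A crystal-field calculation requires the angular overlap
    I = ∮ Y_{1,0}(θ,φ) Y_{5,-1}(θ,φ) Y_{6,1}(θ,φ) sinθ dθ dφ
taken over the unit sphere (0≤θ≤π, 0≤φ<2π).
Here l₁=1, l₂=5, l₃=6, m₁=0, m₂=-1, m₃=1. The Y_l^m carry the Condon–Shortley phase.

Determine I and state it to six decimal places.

-0.241725

Rules hold: Σm=0, L=12 even, 4≤6≤6.
N = 3·11·13 = 429
Δ = 0!·2!·10!/13! = 1/858
Racah Σ t=0..0: t=0:+1/14400 = 1/14400
⇒ 3j(1 5 6; 0 0 0)² = 6/143, sgn +1
Racah Σ t=0..0: t=0:+1/17280 = 1/17280
⇒ 3j(1 5 6; 0 -1 1)² = 35/858, sgn -1
4πI² = N·(3j₀)²·(3jₘ)² = 105/143
I = -1·√(0.734266/4π) = -0.24172507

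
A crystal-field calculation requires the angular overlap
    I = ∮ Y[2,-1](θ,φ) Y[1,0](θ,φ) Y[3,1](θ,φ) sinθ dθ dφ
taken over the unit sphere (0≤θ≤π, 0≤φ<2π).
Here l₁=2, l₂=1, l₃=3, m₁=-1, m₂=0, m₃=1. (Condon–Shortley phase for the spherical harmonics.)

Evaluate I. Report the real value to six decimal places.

-0.233597

Checks pass: Σm=0; 6 even; l₃=3∈[1,3].
(2·2+1)(2·1+1)(2·3+1) = 105
Δ: 0! 4! 2! / 7! → 1/105
sum: t=0:+1/4 = 1/4
3j²(2 1 3; 0 0 0) = Δ·Π!·Σ² = 3/35  (sign -1)
sum: t=0:+1/6 = 1/6
3j²(2 1 3; -1 0 1) = Δ·Π!·Σ² = 8/105  (sign +1)
combine: 4πI² = 105·3/35·8/105 = 24/35
take √, sign -1: I = -0.23359668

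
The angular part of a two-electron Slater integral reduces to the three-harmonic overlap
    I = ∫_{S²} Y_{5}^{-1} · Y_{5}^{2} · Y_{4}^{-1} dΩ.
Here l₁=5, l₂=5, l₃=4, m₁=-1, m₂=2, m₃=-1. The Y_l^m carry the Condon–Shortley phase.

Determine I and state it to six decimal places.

Rules hold: Σm=0, L=14 even, 0≤4≤10.
N = 11·11·9 = 1089
Δ = 6!·4!·4!/15! = 1/3153150
Racah Σ t=1..5: t=1:−1/69120 t=2:+1/1728 t=3:−1/576 t=4:+1/1728 t=5:−1/69120 = -7/11520
⇒ 3j(5 5 4; 0 0 0)² = 2/143, sgn -1
Racah Σ t=3..6: t=3:−1/5184 t=4:+1/1152 t=5:−1/2880 t=6:+1/103680 = 7/20736
⇒ 3j(5 5 4; -1 2 -1)² = 35/2574, sgn -1
4πI² = N·(3j₀)²·(3jₘ)² = 35/169
I = +1·√(0.207101/4π) = 0.12837656

0.128377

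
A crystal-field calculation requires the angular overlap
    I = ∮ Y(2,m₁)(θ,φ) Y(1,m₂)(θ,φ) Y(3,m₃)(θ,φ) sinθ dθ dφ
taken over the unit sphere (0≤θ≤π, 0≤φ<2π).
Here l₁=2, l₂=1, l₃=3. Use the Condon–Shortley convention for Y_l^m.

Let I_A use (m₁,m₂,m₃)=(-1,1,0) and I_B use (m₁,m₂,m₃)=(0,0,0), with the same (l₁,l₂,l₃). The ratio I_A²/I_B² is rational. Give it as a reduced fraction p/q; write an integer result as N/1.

1/3

l's match ⇒ only the (l;m) 3-j factors differ between A and B.
A: triangle coeff Δ(2,1,3) = 1/105; Σ_t [0,0]: t=0:+1/12 = 1/12; (3j)²=1/35 [(2 1 3; -1 1 0)], sign=-1
B: triangle coeff Δ(2,1,3) = 1/105; Σ_t [0,0]: t=0:+1/4 = 1/4; (3j)²=3/35 [(2 1 3; 0 0 0)], sign=-1
I_A²/I_B² = (1/35)/(3/35) = 1/3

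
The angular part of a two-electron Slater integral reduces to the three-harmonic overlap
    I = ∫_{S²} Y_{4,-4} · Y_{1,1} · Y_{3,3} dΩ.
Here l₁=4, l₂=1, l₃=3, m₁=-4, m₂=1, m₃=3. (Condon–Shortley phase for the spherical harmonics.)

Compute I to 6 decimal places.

0.325735

Rules hold: Σm=0, L=8 even, 3≤3≤5.
N = 9·3·7 = 189
Δ = 2!·6!·0!/9! = 1/252
Racah Σ t=1..1: t=1:−1/36 = -1/36
⇒ 3j(4 1 3; 0 0 0)² = 4/63, sgn +1
Racah Σ t=2..2: t=2:+1/1440 = 1/1440
⇒ 3j(4 1 3; -4 1 3)² = 1/9, sgn +1
4πI² = N·(3j₀)²·(3jₘ)² = 4/3
I = +1·√(1.33333/4π) = 0.32573501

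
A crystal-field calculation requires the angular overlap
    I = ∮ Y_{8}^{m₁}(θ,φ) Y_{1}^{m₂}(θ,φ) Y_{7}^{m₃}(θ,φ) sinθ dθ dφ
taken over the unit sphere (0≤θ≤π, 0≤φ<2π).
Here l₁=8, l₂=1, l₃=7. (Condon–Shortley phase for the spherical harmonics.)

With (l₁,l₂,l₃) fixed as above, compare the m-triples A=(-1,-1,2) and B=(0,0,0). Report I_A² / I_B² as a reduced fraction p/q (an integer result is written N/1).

Shared (l₁,l₂,l₃)=(8,1,7): N and (l;000)² cancel in I_A²/I_B².
A: Δ = 2!·14!·0!/17! = 1/2040; Racah Σ t=0..0: t=0:+1/87091200 = 1/87091200; ⇒ 3j(8 1 7; -1 -1 2)² = 7/680, sgn -1
B: Δ = 2!·14!·0!/17! = 1/2040; Racah Σ t=1..1: t=1:−1/25401600 = -1/25401600; ⇒ 3j(8 1 7; 0 0 0)² = 8/255, sgn +1
I_A²/I_B² = (7/680)/(8/255) = 21/64

21/64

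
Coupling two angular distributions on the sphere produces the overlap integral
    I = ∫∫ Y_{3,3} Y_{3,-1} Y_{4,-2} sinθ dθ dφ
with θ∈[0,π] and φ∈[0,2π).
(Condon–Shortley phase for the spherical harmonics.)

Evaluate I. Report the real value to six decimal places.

m-sum 0 ✓  L=10 even ✓  0≤4≤6 ✓
Π(2lᵢ+1) = 7×7×9 = 441
triangle coeff Δ(3,3,4) = 1/34650
Σ_t [0,2]: t=0:+1/72 t=1:−1/16 t=2:+1/72 = -5/144
(3j)²=2/77 [(3 3 4; 0 0 0)], sign=-1
Σ_t [0,0]: t=0:+1/192 = 1/192
(3j)²=3/77 [(3 3 4; 3 -1 -2)], sign=+1
⇒ 4πI² = 54/121
I = (-1)√(54/121/(4π)) = -0.18845135

-0.188451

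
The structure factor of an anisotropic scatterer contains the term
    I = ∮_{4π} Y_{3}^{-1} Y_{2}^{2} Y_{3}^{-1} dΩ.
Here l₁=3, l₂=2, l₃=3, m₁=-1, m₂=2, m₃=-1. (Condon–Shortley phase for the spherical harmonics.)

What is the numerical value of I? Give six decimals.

0.206013

Checks pass: Σm=0; 8 even; l₃=3∈[1,5].
(2·3+1)(2·2+1)(2·3+1) = 245
Δ: 2! 4! 2! / 9! → 1/3780
sum: t=0:+1/24 t=1:−1/4 t=2:+1/24 = -1/6
3j²(3 2 3; 0 0 0) = Δ·Π!·Σ² = 4/105  (sign +1)
sum: t=2:+1/16 = 1/16
3j²(3 2 3; -1 2 -1) = Δ·Π!·Σ² = 2/35  (sign +1)
combine: 4πI² = 245·4/105·2/35 = 8/15
take √, sign +1: I = 0.20601291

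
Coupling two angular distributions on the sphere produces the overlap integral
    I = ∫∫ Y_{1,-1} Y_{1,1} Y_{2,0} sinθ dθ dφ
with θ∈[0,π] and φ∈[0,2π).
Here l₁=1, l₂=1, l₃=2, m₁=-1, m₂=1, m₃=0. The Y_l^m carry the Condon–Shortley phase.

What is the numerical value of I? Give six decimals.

Checks pass: Σm=0; 4 even; l₃=2∈[0,2].
(2·1+1)(2·1+1)(2·2+1) = 45
Δ: 0! 2! 2! / 5! → 1/30
sum: t=0:+1/1 = 1/1
3j²(1 1 2; 0 0 0) = Δ·Π!·Σ² = 2/15  (sign +1)
sum: t=0:+1/4 = 1/4
3j²(1 1 2; -1 1 0) = Δ·Π!·Σ² = 1/30  (sign +1)
combine: 4πI² = 45·2/15·1/30 = 1/5
take √, sign +1: I = 0.12615663

0.126157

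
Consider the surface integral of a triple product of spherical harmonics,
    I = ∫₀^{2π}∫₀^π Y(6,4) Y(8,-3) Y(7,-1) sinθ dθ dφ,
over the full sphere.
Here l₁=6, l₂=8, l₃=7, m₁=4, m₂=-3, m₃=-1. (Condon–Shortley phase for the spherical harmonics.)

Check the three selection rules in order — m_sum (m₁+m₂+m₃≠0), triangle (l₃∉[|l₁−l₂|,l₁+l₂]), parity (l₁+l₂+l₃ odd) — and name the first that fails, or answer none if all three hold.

parity

m₁+m₂+m₃ = 4 − 3 − 1 = 0  ✓
triangle: |6−8|=2 ≤ l₃=7 ≤ 6+8=14  ✓
parity: l₁+l₂+l₃ = 21 is odd  ✗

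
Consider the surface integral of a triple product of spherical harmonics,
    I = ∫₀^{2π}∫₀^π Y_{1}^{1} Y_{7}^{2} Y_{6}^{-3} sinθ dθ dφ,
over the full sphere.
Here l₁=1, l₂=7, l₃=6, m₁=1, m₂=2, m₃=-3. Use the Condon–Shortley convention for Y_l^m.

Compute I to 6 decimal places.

0.110647

Rules hold: Σm=0, L=14 even, 6≤6≤8.
N = 3·15·13 = 585
Δ = 2!·0!·12!/15! = 1/1365
Racah Σ t=1..1: t=1:−1/518400 = -1/518400
⇒ 3j(1 7 6; 0 0 0)² = 7/195, sgn -1
Racah Σ t=0..0: t=0:+1/4354560 = 1/4354560
⇒ 3j(1 7 6; 1 2 -3)² = 2/273, sgn -1
4πI² = N·(3j₀)²·(3jₘ)² = 2/13
I = +1·√(0.153846/4π) = 0.11064668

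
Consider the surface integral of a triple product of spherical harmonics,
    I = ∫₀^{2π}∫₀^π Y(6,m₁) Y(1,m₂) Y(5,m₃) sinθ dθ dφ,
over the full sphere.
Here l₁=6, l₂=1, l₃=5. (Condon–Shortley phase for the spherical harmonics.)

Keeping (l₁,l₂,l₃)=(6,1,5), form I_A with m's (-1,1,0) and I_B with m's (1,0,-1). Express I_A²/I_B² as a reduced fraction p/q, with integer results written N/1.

Same 6,1,5: normalisation and zero-m 3j drop out of the ratio.
A: Δ: 2! 10! 0! / 13! → 1/858; sum: t=2:+1/28800 = 1/28800; 3j²(6 1 5; -1 1 0) = Δ·Π!·Σ² = 7/286  (sign -1)
B: Δ: 2! 10! 0! / 13! → 1/858; sum: t=1:−1/17280 = -1/17280; 3j²(6 1 5; 1 0 -1) = Δ·Π!·Σ² = 35/858  (sign -1)
I_A²/I_B² = (7/286)/(35/858) = 3/5

3/5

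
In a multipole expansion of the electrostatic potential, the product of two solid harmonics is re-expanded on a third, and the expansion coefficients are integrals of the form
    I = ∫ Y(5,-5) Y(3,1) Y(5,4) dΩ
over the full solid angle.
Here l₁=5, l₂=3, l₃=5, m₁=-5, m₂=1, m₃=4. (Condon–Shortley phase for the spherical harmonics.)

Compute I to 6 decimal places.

0.000000

l₁+l₂+l₃=13 is odd: 3j(l;000)=0 ⇒ I=0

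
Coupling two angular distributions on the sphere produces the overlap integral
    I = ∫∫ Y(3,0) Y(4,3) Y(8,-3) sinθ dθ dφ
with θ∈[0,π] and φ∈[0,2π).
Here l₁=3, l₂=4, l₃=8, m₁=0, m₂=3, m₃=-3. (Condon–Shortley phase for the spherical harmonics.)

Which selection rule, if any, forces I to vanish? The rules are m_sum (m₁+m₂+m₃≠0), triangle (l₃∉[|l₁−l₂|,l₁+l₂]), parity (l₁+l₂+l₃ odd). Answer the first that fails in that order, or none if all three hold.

m₁+m₂+m₃ = 0 + 3 − 3 = 0  ✓
triangle: |3−4|=1 ≤ l₃=8 ≤ 3+4=7  ✗
parity: l₁+l₂+l₃ = 15 is odd

triangle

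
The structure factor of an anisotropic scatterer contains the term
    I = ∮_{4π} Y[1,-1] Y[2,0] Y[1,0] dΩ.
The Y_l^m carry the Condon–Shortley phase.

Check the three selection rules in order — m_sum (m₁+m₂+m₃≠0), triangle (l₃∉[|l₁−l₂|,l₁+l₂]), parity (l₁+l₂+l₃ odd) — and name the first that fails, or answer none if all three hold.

m_sum

Σmᵢ = -1  ✗
l₃∈[|l₁−l₂|,l₁+l₂]=[1,3], have l₃=1
Σlᵢ = 4 ⇒ even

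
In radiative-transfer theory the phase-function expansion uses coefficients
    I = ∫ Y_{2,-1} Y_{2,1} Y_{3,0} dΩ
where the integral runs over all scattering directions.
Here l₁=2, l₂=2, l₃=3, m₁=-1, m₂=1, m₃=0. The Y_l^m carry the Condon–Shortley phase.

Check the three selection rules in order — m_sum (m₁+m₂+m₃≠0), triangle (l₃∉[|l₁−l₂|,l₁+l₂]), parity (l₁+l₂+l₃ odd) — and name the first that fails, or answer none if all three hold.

parity

m₁+m₂+m₃ = -1 + 1 + 0 = 0  ✓
triangle: |2−2|=0 ≤ l₃=3 ≤ 2+2=4  ✓
parity: l₁+l₂+l₃ = 7 is odd  ✗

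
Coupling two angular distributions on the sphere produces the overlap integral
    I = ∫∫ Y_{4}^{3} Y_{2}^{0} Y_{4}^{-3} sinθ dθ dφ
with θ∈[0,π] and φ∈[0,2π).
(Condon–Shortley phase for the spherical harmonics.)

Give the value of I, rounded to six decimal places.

0.057344

Checks pass: Σm=0; 10 even; l₃=4∈[2,6].
(2·4+1)(2·2+1)(2·4+1) = 405
Δ: 2! 6! 2! / 11! → 1/13860
sum: t=0:+1/192 t=1:−1/36 t=2:+1/192 = -5/288
3j²(4 2 4; 0 0 0) = Δ·Π!·Σ² = 20/693  (sign -1)
sum: t=0:+1/480 t=1:−1/720 = 1/1440
3j²(4 2 4; 3 0 -3) = Δ·Π!·Σ² = 7/1980  (sign -1)
combine: 4πI² = 405·20/693·7/1980 = 5/121
take √, sign +1: I = 0.05734392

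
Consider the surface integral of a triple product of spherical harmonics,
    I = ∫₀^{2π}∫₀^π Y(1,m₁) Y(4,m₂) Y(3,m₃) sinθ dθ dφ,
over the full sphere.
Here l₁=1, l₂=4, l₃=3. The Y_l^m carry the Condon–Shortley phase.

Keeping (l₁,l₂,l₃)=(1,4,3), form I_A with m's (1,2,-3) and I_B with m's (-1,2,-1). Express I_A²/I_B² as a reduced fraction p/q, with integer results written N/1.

Same 1,4,3: normalisation and zero-m 3j drop out of the ratio.
A: Δ: 2! 0! 6! / 9! → 1/252; sum: t=0:+1/1440 = 1/1440; 3j²(1 4 3; 1 2 -3) = Δ·Π!·Σ² = 1/252  (sign +1)
B: Δ: 2! 0! 6! / 9! → 1/252; sum: t=2:+1/96 = 1/96; 3j²(1 4 3; -1 2 -1) = Δ·Π!·Σ² = 5/84  (sign +1)
I_A²/I_B² = (1/252)/(5/84) = 1/15

1/15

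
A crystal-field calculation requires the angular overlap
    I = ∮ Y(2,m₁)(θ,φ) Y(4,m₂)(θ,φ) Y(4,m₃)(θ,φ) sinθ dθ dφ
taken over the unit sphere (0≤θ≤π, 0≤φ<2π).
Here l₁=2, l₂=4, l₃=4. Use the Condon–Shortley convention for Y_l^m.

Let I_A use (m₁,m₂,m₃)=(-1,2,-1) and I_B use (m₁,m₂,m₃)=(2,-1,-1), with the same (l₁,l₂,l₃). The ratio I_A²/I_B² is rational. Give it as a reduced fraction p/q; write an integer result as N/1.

l's match ⇒ only the (l;m) 3-j factors differ between A and B.
A: triangle coeff Δ(2,4,4) = 1/13860; Σ_t [1,2]: t=1:−1/240 t=2:+1/96 = 1/160; (3j)²=27/1540 [(2 4 4; -1 2 -1)], sign=-1
B: triangle coeff Δ(2,4,4) = 1/13860; Σ_t [0,0]: t=0:+1/144 = 1/144; (3j)²=10/231 [(2 4 4; 2 -1 -1)], sign=-1
I_A²/I_B² = (27/1540)/(10/231) = 81/200

81/200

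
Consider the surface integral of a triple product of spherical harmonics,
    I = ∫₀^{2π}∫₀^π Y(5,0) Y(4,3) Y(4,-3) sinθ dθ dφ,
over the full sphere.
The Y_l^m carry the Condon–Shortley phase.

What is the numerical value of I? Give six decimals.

l₁+l₂+l₃=13 is odd: 3j(l;000)=0 ⇒ I=0

0.000000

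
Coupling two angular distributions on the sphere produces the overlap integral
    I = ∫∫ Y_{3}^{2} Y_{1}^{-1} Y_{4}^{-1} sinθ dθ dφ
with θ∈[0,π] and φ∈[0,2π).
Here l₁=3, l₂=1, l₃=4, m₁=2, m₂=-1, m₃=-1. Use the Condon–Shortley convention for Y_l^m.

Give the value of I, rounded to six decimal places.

Checks pass: Σm=0; 8 even; l₃=4∈[2,4].
(2·3+1)(2·1+1)(2·4+1) = 189
Δ: 0! 6! 2! / 9! → 1/252
sum: t=0:+1/36 = 1/36
3j²(3 1 4; 0 0 0) = Δ·Π!·Σ² = 4/63  (sign +1)
sum: t=0:+1/240 = 1/240
3j²(3 1 4; 2 -1 -1) = Δ·Π!·Σ² = 1/84  (sign -1)
combine: 4πI² = 189·4/63·1/84 = 1/7
take √, sign -1: I = -0.10662181

-0.106622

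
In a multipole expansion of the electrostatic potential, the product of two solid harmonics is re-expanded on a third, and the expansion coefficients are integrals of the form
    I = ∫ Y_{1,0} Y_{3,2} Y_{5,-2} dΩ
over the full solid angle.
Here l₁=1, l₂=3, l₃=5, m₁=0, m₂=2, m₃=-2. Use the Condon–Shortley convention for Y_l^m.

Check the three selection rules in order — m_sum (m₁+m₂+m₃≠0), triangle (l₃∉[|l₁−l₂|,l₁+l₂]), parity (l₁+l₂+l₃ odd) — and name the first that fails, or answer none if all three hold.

triangle

azimuthal sum: 0 + 2 − 2 = 0  ✓
2 ≤ 5 ≤ 4 (triangle on l)  ✗
L = 1 + 3 + 5 = 9 (odd)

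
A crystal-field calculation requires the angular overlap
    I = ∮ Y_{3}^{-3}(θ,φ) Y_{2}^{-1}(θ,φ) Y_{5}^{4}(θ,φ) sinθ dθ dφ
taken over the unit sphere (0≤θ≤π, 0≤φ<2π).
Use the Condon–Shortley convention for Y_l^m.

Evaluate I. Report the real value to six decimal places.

m-sum 0 ✓  L=10 even ✓  1≤5≤5 ✓
Π(2lᵢ+1) = 7×5×11 = 385
triangle coeff Δ(3,2,5) = 1/2310
Σ_t [0,0]: t=0:+1/144 = 1/144
(3j)²=10/231 [(3 2 5; 0 0 0)], sign=-1
Σ_t [0,0]: t=0:+1/4320 = 1/4320
(3j)²=2/55 [(3 2 5; -3 -1 4)], sign=-1
⇒ 4πI² = 20/33
I = (+1)√(20/33/(4π)) = 0.21961050

0.219610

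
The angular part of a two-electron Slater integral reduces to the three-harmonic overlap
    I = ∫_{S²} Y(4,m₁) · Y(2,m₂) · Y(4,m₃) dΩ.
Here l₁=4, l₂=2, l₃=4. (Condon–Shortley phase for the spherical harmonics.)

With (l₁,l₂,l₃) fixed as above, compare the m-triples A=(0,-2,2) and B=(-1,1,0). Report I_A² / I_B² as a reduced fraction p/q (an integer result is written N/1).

Same 4,2,4: normalisation and zero-m 3j drop out of the ratio.
A: Δ: 2! 6! 2! / 11! → 1/13860; sum: t=0:+1/192 = 1/192; 3j²(4 2 4; 0 -2 2) = Δ·Π!·Σ² = 3/77  (sign +1)
B: Δ: 2! 6! 2! / 11! → 1/13860; sum: t=1:−1/96 t=2:+1/72 = 1/288; 3j²(4 2 4; -1 1 0) = Δ·Π!·Σ² = 1/462  (sign +1)
I_A²/I_B² = (3/77)/(1/462) = 18/1

18/1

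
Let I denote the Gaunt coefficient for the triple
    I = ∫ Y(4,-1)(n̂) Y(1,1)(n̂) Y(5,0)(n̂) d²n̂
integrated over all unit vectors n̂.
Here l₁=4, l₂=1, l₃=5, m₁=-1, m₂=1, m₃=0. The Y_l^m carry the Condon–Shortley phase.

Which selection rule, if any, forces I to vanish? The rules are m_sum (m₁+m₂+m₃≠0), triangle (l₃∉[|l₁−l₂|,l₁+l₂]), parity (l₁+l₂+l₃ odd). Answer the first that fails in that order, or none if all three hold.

azimuthal sum: -1 + 1 + 0 = 0  ✓
3 ≤ 5 ≤ 5 (triangle on l)  ✓
L = 4 + 1 + 5 = 10 (even)  ✓

none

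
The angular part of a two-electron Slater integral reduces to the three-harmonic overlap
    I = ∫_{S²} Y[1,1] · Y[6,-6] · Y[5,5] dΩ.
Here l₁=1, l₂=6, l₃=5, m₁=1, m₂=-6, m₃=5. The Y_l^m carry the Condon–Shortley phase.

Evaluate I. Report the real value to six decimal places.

0.331940

Rules hold: Σm=0, L=12 even, 5≤5≤7.
N = 3·13·11 = 429
Δ = 2!·0!·10!/13! = 1/858
Racah Σ t=1..1: t=1:−1/14400 = -1/14400
⇒ 3j(1 6 5; 0 0 0)² = 6/143, sgn +1
Racah Σ t=0..0: t=0:+1/7257600 = 1/7257600
⇒ 3j(1 6 5; 1 -6 5)² = 1/13, sgn +1
4πI² = N·(3j₀)²·(3jₘ)² = 18/13
I = +1·√(1.38462/4π) = 0.33194004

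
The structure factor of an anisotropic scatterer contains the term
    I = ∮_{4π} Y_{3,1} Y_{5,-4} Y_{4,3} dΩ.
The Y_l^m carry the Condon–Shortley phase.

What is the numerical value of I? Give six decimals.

0.042401

Checks pass: Σm=0; 12 even; l₃=4∈[2,8].
(2·3+1)(2·5+1)(2·4+1) = 693
Δ: 4! 2! 6! / 13! → 1/180180
sum: t=1:−1/576 t=2:+1/144 t=3:−1/576 = 1/288
3j²(3 5 4; 0 0 0) = Δ·Π!·Σ² = 20/1001  (sign +1)
sum: t=0:+1/5760 t=1:−1/4320 = -1/17280
3j²(3 5 4; 1 -4 3) = Δ·Π!·Σ² = 7/4290  (sign +1)
combine: 4πI² = 693·20/1001·7/4290 = 42/1859
take √, sign +1: I = 0.04240138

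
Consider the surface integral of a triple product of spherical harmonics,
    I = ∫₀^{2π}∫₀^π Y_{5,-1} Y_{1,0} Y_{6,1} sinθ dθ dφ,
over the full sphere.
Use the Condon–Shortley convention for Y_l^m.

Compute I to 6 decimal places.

-0.241725

Rules hold: Σm=0, L=12 even, 4≤6≤6.
N = 11·3·13 = 429
Δ = 0!·10!·2!/13! = 1/858
Racah Σ t=0..0: t=0:+1/14400 = 1/14400
⇒ 3j(5 1 6; 0 0 0)² = 6/143, sgn +1
Racah Σ t=0..0: t=0:+1/17280 = 1/17280
⇒ 3j(5 1 6; -1 0 1)² = 35/858, sgn -1
4πI² = N·(3j₀)²·(3jₘ)² = 105/143
I = -1·√(0.734266/4π) = -0.24172507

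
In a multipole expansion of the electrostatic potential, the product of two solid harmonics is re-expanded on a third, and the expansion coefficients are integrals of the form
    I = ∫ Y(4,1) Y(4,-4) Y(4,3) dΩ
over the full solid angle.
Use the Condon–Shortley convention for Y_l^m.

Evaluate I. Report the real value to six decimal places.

m-sum 0 ✓  L=12 even ✓  0≤4≤8 ✓
Π(2lᵢ+1) = 9×9×9 = 729
triangle coeff Δ(4,4,4) = 1/450450
Σ_t [0,4]: t=0:+1/13824 t=1:−1/216 t=2:+1/64 t=3:−1/216 t=4:+1/13824 = 5/768
(3j)²=18/1001 [(4 4 4; 0 0 0)], sign=+1
Σ_t [0,0]: t=0:+1/3456 = 1/3456
(3j)²=35/1287 [(4 4 4; 1 -4 3)], sign=-1
⇒ 4πI² = 7290/20449
I = (-1)√(7290/20449/(4π)) = -0.16843130

-0.168431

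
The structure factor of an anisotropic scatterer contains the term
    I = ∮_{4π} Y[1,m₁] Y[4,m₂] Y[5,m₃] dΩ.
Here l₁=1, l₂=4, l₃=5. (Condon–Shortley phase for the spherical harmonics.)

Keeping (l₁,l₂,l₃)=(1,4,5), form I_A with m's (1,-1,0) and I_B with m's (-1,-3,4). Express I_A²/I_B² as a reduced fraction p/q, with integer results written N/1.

l's match ⇒ only the (l;m) 3-j factors differ between A and B.
A: triangle coeff Δ(1,4,5) = 1/495; Σ_t [0,0]: t=0:+1/1440 = 1/1440; (3j)²=2/99 [(1 4 5; 1 -1 0)], sign=-1
B: triangle coeff Δ(1,4,5) = 1/495; Σ_t [0,0]: t=0:+1/10080 = 1/10080; (3j)²=4/55 [(1 4 5; -1 -3 4)], sign=-1
I_A²/I_B² = (2/99)/(4/55) = 5/18

5/18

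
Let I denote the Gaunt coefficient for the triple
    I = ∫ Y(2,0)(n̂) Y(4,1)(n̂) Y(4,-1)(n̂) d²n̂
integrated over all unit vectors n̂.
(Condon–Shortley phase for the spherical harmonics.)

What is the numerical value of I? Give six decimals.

Checks pass: Σm=0; 10 even; l₃=4∈[2,6].
(2·2+1)(2·4+1)(2·4+1) = 405
Δ: 2! 2! 6! / 11! → 1/13860
sum: t=0:+1/192 t=1:−1/36 t=2:+1/192 = -5/288
3j²(2 4 4; 0 0 0) = Δ·Π!·Σ² = 20/693  (sign -1)
sum: t=0:+1/480 t=1:−1/48 t=2:+1/144 = -17/1440
3j²(2 4 4; 0 1 -1) = Δ·Π!·Σ² = 289/13860  (sign +1)
combine: 4πI² = 405·20/693·289/13860 = 1445/5929
take √, sign -1: I = -0.13926381

-0.139264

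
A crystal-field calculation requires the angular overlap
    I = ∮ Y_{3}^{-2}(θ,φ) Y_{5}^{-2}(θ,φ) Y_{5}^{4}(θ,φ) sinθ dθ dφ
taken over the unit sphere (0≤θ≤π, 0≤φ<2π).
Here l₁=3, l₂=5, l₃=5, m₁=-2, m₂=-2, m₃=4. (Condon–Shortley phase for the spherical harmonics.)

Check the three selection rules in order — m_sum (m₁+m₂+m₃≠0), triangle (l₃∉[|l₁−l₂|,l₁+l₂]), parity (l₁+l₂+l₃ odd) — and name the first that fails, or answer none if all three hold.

m₁+m₂+m₃ = -2 − 2 + 4 = 0  ✓
triangle: |3−5|=2 ≤ l₃=5 ≤ 3+5=8  ✓
parity: l₁+l₂+l₃ = 13 is odd  ✗

parity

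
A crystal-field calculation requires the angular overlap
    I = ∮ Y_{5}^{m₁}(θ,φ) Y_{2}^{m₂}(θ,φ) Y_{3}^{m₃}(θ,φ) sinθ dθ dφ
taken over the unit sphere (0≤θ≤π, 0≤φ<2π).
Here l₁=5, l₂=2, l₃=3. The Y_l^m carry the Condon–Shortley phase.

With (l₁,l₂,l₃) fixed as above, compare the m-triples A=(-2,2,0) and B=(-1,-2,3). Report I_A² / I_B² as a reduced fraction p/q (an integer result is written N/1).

35/1

Same 5,2,3: normalisation and zero-m 3j drop out of the ratio.
A: Δ: 4! 6! 0! / 11! → 1/2310; sum: t=4:+1/864 = 1/864; 3j²(5 2 3; -2 2 0) = Δ·Π!·Σ² = 1/66  (sign -1)
B: Δ: 4! 6! 0! / 11! → 1/2310; sum: t=0:+1/17280 = 1/17280; 3j²(5 2 3; -1 -2 3) = Δ·Π!·Σ² = 1/2310  (sign +1)
I_A²/I_B² = (1/66)/(1/2310) = 35/1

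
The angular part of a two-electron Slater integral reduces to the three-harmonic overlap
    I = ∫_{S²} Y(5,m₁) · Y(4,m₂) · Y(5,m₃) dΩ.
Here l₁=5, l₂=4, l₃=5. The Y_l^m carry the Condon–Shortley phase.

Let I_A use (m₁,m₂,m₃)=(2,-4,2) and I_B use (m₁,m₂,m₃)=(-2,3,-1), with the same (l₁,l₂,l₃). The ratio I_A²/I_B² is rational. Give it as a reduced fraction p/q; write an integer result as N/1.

14/1

Shared (l₁,l₂,l₃)=(5,4,5): N and (l;000)² cancel in I_A²/I_B².
A: Δ = 4!·6!·4!/15! = 1/3153150; Racah Σ t=0..0: t=0:+1/20736 = 1/20736; ⇒ 3j(5 4 5; 2 -4 2)² = 35/1287, sgn -1
B: Δ = 4!·6!·4!/15! = 1/3153150; Racah Σ t=3..4: t=3:−1/6912 t=4:+1/5184 = 1/20736; ⇒ 3j(5 4 5; -2 3 -1)² = 5/2574, sgn +1
I_A²/I_B² = (35/1287)/(5/2574) = 14/1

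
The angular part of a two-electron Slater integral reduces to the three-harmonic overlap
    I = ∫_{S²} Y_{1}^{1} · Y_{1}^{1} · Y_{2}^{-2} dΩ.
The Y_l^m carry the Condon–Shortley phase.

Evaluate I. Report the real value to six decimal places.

0.309019

m-sum 0 ✓  L=4 even ✓  0≤2≤2 ✓
Π(2lᵢ+1) = 3×3×5 = 45
triangle coeff Δ(1,1,2) = 1/30
Σ_t [0,0]: t=0:+1/1 = 1/1
(3j)²=2/15 [(1 1 2; 0 0 0)], sign=+1
Σ_t [0,0]: t=0:+1/4 = 1/4
(3j)²=1/5 [(1 1 2; 1 1 -2)], sign=+1
⇒ 4πI² = 6/5
I = (+1)√(6/5/(4π)) = 0.30901936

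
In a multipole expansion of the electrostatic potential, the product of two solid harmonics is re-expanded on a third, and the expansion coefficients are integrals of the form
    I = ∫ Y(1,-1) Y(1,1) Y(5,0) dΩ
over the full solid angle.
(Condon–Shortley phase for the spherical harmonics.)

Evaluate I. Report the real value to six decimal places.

l₃=5 ∉ [0,2] — triangle fails ⇒ I = 0

0.000000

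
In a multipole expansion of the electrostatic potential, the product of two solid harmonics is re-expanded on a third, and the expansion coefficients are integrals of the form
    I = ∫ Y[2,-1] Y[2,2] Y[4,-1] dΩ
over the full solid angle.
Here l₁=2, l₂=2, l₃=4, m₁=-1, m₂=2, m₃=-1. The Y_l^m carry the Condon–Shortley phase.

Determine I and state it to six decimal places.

Checks pass: Σm=0; 8 even; l₃=4∈[0,4].
(2·2+1)(2·2+1)(2·4+1) = 225
Δ: 0! 4! 4! / 9! → 1/630
sum: t=0:+1/16 = 1/16
3j²(2 2 4; 0 0 0) = Δ·Π!·Σ² = 2/35  (sign +1)
sum: t=0:+1/144 = 1/144
3j²(2 2 4; -1 2 -1) = Δ·Π!·Σ² = 1/126  (sign -1)
combine: 4πI² = 225·2/35·1/126 = 5/49
take √, sign -1: I = -0.09011188

-0.090112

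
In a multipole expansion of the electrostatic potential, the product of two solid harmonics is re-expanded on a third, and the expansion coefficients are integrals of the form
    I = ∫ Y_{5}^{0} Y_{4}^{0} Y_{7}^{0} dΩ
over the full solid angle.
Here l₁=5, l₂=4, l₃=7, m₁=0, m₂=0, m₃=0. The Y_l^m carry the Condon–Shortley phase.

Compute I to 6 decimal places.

Rules hold: Σm=0, L=16 even, 1≤7≤9.
N = 11·9·15 = 1485
Δ = 2!·8!·6!/17! = 1/6126120
Racah Σ t=0..2: t=0:+1/69120 t=1:−1/20736 t=2:+1/69120 = -1/51840
⇒ 3j(5 4 7; 0 0 0)² = 280/21879, sgn +1
(m-triple is (0,0,0) — same symbol as above.)
4πI² = N·(3j₀)²·(3jₘ)² = 392000/1611753
I = +1·√(0.243213/4π) = 0.13911977

0.139120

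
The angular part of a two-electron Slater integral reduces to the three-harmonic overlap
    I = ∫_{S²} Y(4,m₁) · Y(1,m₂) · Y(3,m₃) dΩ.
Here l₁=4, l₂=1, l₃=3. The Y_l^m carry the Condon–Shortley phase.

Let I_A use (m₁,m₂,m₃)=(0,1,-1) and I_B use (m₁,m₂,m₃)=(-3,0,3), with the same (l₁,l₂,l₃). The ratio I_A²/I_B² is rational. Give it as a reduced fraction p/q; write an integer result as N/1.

6/7

Shared (l₁,l₂,l₃)=(4,1,3): N and (l;000)² cancel in I_A²/I_B².
A: Δ = 2!·6!·0!/9! = 1/252; Racah Σ t=2..2: t=2:+1/96 = 1/96; ⇒ 3j(4 1 3; 0 1 -1)² = 1/42, sgn +1
B: Δ = 2!·6!·0!/9! = 1/252; Racah Σ t=1..1: t=1:−1/720 = -1/720; ⇒ 3j(4 1 3; -3 0 3)² = 1/36, sgn -1
I_A²/I_B² = (1/42)/(1/36) = 6/7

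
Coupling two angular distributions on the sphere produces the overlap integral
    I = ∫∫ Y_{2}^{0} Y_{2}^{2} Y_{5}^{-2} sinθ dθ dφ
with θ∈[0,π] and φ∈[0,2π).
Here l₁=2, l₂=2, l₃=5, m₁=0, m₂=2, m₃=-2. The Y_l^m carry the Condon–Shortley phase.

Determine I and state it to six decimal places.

triangle: need 0≤l₃≤4, have 5; I=0

0.000000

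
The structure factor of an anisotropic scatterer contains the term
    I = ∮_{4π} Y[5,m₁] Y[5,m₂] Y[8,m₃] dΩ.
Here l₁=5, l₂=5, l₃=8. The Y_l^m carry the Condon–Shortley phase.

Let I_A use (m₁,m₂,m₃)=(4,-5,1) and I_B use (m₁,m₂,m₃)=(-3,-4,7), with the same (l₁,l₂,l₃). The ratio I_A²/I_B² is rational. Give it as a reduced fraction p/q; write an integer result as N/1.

Same 5,5,8: normalisation and zero-m 3j drop out of the ratio.
A: Δ: 2! 8! 8! / 19! → 1/37413090; sum: t=0:+1/406425600 = 1/406425600; 3j²(5 5 8; 4 -5 1) = Δ·Π!·Σ² = 18/46189  (sign -1)
B: Δ: 2! 8! 8! / 19! → 1/37413090; sum: t=0:+1/406425600 t=1:−1/203212800 = -1/406425600; 3j²(5 5 8; -3 -4 7) = Δ·Π!·Σ² = 2/323  (sign +1)
I_A²/I_B² = (18/46189)/(2/323) = 9/143

9/143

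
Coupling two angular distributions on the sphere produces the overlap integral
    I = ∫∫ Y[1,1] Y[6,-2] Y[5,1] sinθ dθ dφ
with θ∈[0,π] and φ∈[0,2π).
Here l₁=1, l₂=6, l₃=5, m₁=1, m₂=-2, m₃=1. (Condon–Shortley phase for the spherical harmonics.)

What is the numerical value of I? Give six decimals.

0.216205

Rules hold: Σm=0, L=12 even, 5≤5≤7.
N = 3·13·11 = 429
Δ = 2!·0!·10!/13! = 1/858
Racah Σ t=1..1: t=1:−1/14400 = -1/14400
⇒ 3j(1 6 5; 0 0 0)² = 6/143, sgn +1
Racah Σ t=0..0: t=0:+1/34560 = 1/34560
⇒ 3j(1 6 5; 1 -2 1)² = 14/429, sgn +1
4πI² = N·(3j₀)²·(3jₘ)² = 84/143
I = +1·√(0.587413/4π) = 0.21620548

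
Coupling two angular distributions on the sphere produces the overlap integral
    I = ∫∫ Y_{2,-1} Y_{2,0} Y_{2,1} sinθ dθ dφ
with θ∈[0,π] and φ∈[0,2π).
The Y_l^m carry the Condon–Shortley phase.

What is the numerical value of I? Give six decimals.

Rules hold: Σm=0, L=6 even, 0≤2≤4.
N = 5·5·5 = 125
Δ = 2!·2!·2!/7! = 1/630
Racah Σ t=0..2: t=0:+1/8 t=1:−1/1 t=2:+1/8 = -3/4
⇒ 3j(2 2 2; 0 0 0)² = 2/35, sgn -1
Racah Σ t=1..2: t=1:−1/2 t=2:+1/4 = -1/4
⇒ 3j(2 2 2; -1 0 1)² = 1/70, sgn +1
4πI² = N·(3j₀)²·(3jₘ)² = 5/49
I = -1·√(0.102041/4π) = -0.09011188

-0.090112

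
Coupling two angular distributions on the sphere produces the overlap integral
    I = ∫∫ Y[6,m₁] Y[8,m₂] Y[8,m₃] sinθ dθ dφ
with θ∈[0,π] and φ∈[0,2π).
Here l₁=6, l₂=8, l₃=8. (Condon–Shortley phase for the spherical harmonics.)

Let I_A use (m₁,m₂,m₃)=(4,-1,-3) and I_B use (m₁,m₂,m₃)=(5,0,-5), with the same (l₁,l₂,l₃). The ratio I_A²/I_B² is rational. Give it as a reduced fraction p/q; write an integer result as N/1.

33/65

Same 6,8,8: normalisation and zero-m 3j drop out of the ratio.
A: Δ: 6! 6! 10! / 23! → 1/13742520792; sum: t=0:+1/1045094400 t=1:−1/248832000 t=2:+1/497664000 = -11/10450944000; 3j²(6 8 8; 4 -1 -3) = Δ·Π!·Σ² = 495/96577  (sign +1)
B: Δ: 6! 6! 10! / 23! → 1/13742520792; sum: t=0:+1/6967296000 t=1:−1/2612736000 = -1/4180377600; 3j²(6 8 8; 5 0 -5) = Δ·Π!·Σ² = 75/7429  (sign +1)
I_A²/I_B² = (495/96577)/(75/7429) = 33/65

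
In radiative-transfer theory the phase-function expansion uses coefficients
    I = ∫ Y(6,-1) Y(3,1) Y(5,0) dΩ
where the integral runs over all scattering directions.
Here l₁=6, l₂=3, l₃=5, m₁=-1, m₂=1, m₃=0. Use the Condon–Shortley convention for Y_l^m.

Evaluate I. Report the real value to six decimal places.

-0.077843

Checks pass: Σm=0; 14 even; l₃=5∈[3,9].
(2·6+1)(2·3+1)(2·5+1) = 1001
Δ: 4! 8! 2! / 15! → 1/675675
sum: t=1:−1/8640 t=2:+1/2304 t=3:−1/8640 = 7/34560
3j²(6 3 5; 0 0 0) = Δ·Π!·Σ² = 7/429  (sign -1)
sum: t=2:+1/5760 t=3:−1/3456 t=4:+1/34560 = -1/11520
3j²(6 3 5; -1 1 0) = Δ·Π!·Σ² = 2/429  (sign +1)
combine: 4πI² = 1001·7/429·2/429 = 98/1287
take √, sign -1: I = -0.07784287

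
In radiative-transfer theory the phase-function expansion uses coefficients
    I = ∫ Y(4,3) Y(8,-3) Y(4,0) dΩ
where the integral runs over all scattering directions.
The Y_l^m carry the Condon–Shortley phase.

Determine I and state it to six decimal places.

m-sum 0 ✓  L=16 even ✓  4≤4≤12 ✓
Π(2lᵢ+1) = 9×17×9 = 1377
triangle coeff Δ(4,8,4) = 1/218790
Σ_t [4,4]: t=4:+1/331776 = 1/331776
(3j)²=490/21879 [(4 8 4; 0 0 0)], sign=+1
Σ_t [1,1]: t=1:−1/2903040 = -1/2903040
(3j)²=5/663 [(4 8 4; 3 -3 0)], sign=-1
⇒ 4πI² = 7350/31603
I = (-1)√(7350/31603/(4π)) = -0.13604249

-0.136042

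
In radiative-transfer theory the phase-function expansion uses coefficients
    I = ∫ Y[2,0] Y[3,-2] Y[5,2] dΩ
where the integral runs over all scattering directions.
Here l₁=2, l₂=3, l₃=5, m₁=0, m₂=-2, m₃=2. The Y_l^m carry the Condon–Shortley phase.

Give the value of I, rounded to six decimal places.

Checks pass: Σm=0; 10 even; l₃=5∈[1,5].
(2·2+1)(2·3+1)(2·5+1) = 385
Δ: 0! 4! 6! / 11! → 1/2310
sum: t=0:+1/144 = 1/144
3j²(2 3 5; 0 0 0) = Δ·Π!·Σ² = 10/231  (sign -1)
sum: t=0:+1/480 = 1/480
3j²(2 3 5; 0 -2 2) = Δ·Π!·Σ² = 3/110  (sign -1)
combine: 4πI² = 385·10/231·3/110 = 5/11
take √, sign +1: I = 0.19018827

0.190188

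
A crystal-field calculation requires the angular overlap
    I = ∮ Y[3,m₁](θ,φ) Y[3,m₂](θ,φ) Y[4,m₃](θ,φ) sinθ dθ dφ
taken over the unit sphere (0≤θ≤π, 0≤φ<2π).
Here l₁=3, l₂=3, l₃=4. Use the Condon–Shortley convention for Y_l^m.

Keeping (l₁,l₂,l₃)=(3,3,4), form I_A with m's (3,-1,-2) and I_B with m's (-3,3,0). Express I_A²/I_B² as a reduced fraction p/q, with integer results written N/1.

l's match ⇒ only the (l;m) 3-j factors differ between A and B.
A: triangle coeff Δ(3,3,4) = 1/34650; Σ_t [0,0]: t=0:+1/192 = 1/192; (3j)²=3/77 [(3 3 4; 3 -1 -2)], sign=+1
B: triangle coeff Δ(3,3,4) = 1/34650; Σ_t [2,2]: t=2:+1/1152 = 1/1152; (3j)²=1/154 [(3 3 4; -3 3 0)], sign=+1
I_A²/I_B² = (3/77)/(1/154) = 6/1

6/1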